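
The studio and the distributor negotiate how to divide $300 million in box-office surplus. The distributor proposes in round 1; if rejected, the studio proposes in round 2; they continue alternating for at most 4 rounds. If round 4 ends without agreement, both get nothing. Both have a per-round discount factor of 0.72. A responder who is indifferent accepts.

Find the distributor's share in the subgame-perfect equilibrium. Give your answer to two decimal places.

Round 4 (the studio proposes): rejection yields 0 for the distributor; the studio offers 0 and keeps 300.
Round 3 (the distributor proposes): the studio can get 300 next round, worth 0.72 × 300 = 216 now. The distributor offers 216 and keeps 300 − 216 = 84.
Round 2 (the studio proposes): the distributor can get 84 next round, worth 0.72 × 84 = 60.48 now; the studio offers that and keeps 239.52.
Round 1 (the distributor proposes): the studio can get 239.52 next round, worth 0.72 × 239.52 = 172.4544 now. The distributor offers 172.4544 and keeps 300 − 172.4544 = 127.5456.

127.55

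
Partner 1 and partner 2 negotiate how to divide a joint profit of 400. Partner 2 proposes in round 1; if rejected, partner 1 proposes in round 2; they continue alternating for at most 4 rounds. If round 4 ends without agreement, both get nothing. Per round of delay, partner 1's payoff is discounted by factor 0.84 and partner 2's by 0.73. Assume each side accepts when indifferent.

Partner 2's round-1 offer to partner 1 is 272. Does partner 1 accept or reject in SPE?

Reject

Work out partner 1's continuation value if the offer is rejected.
Round 4 (partner 1 proposes): partner 2 will accept anything ≥ 0, so partner 1 offers 0 and keeps 400.
Round 3 (partner 2 proposes): partner 1 can get 400 next round, worth 0.84 × 400 = 336 now; partner 2 offers that and keeps 64.
Round 2 (partner 1 proposes): partner 2 can get 64 next round, worth 0.73 × 64 = 46.72 now. Partner 1 offers 46.72 and keeps 400 − 46.72 = 353.28.
So by rejecting in round 1, partner 1 gets 353.28 next round, worth 0.84 × 353.28 = 296.7552 now.
Offer 272 < 296.7552, so partner 1 rejects.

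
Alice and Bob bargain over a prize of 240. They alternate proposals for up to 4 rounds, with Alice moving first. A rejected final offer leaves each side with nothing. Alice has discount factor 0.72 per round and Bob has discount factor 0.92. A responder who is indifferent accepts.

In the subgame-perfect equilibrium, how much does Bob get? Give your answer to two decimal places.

Round 4 (Bob proposes): rejection yields 0 for Alice; Bob offers 0 and keeps 240.
Round 3 (Alice proposes): Bob can get 240 next round, worth 0.92 × 240 = 220.8 now, so Alice offers 220.8, keeping 19.2.
Round 2 (Bob proposes): Alice can get 19.2 next round, worth 0.72 × 19.2 = 13.824 now, so Bob offers 13.824, keeping 226.176.
Round 1 (Alice proposes): Bob can get 226.176 next round, worth 0.92 × 226.176 = 208.08192 now. Alice offers 208.08192 and keeps 240 − 208.08192 = 31.91808.

208.08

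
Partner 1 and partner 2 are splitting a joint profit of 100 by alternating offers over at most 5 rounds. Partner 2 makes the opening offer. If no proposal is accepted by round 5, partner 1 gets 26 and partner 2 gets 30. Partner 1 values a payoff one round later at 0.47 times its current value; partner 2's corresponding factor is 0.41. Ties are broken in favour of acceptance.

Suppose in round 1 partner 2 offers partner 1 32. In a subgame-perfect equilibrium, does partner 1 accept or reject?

Reject

Round 5 (partner 2 proposes): partner 1 gets 26 if talks fail, so partner 2 offers 26 and keeps 74.
Round 4 (partner 1 proposes): partner 2 can get 74 next round, worth 0.41 × 74 = 30.34 now, so partner 1 offers 30.34, keeping 69.66.
Round 3 (partner 2 proposes): partner 1 can get 69.66 next round, worth 0.47 × 69.66 = 32.7402 now; partner 2 offers that and keeps 67.2598.
Round 2 (partner 1 proposes): partner 2 can get 67.2598 next round, worth 0.41 × 67.2598 = 27.576518 now, so partner 1 offers 27.576518, keeping 72.423482.
So by rejecting in round 1, partner 1 gets 72.423482 next round, worth 0.47 × 72.423482 = 34.03903654 now.
Offer 32 < 34.03903654, so partner 1 rejects.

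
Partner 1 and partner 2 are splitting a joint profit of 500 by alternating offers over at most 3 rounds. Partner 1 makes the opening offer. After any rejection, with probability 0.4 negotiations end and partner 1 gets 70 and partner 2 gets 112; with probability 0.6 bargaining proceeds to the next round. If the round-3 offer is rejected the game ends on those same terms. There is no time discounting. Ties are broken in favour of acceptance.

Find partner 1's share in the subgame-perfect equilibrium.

By backward induction:
Round 3 (partner 1 proposes): partner 2 gets 112 if talks fail, so partner 1 offers 112 and keeps 388.
Round 2 (partner 2 proposes): rejecting gives partner 1 an expected 0.6 × 388 + 0.4 × 70 = 260.8, so partner 2 offers 260.8, keeping 239.2.
Round 1 (partner 1 proposes): rejecting gives partner 2 an expected 0.6 × 239.2 + 0.4 × 112 = 188.32. Partner 1 offers 188.32 and keeps 500 − 188.32 = 311.68.

311.68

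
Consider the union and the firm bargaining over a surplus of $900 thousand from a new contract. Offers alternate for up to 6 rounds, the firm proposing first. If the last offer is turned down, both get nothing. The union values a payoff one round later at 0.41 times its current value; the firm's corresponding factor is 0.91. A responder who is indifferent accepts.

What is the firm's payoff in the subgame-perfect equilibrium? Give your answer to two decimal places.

803.03

Solve by backward induction from round 6.
Round 6 (the union proposes): rejection yields 0 for the firm; the union offers 0 and keeps 900.
Round 5 (the firm proposes): the union can get 900 next round, worth 0.41 × 900 = 369 now; the firm offers that and keeps 531.
Round 4 (the union proposes): the firm can get 531 next round, worth 0.91 × 531 = 483.21 now. The union offers 483.21 and keeps 900 − 483.21 = 416.79.
Round 3 (the firm proposes): the union can get 416.79 next round, worth 0.41 × 416.79 = 170.8839 now. The firm offers 170.8839 and keeps 900 − 170.8839 = 729.1161.
Round 2 (the union proposes): the firm can get 729.1161 next round, worth 0.91 × 729.1161 = 663.495651 now; the union offers that and keeps 236.504349.
Round 1 (the firm proposes): the union can get 236.504349 next round, worth 0.41 × 236.504349 = 96.96678309 now, so the firm offers 96.96678309, keeping 803.03321691.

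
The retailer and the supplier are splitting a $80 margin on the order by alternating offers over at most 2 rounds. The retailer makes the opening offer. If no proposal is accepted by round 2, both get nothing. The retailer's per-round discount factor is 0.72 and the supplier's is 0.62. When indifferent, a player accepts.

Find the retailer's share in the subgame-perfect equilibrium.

30.4

Round 2 (the supplier proposes): the retailer will accept anything ≥ 0, so the supplier offers 0 and keeps 80.
Round 1 (the retailer proposes): the supplier can get 80 next round, worth 0.62 × 80 = 49.6 now; the retailer offers that and keeps 30.4.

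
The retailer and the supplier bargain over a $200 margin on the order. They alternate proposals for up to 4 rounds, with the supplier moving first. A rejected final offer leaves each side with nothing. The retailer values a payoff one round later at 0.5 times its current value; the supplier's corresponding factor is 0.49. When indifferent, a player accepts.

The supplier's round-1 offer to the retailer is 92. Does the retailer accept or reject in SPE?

Round 4 (the retailer proposes): the supplier will accept anything ≥ 0, so the retailer offers 0 and keeps 200.
Round 3 (the supplier proposes): the retailer can get 200 next round, worth 0.5 × 200 = 100 now. The supplier offers 100 and keeps 200 − 100 = 100.
Round 2 (the retailer proposes): the supplier can get 100 next round, worth 0.49 × 100 = 49 now, so the retailer offers 49, keeping 151.
So by rejecting in round 1, the retailer gets 151 next round, worth 0.5 × 151 = 75.5 now.
Offer 92 ≥ 75.5, so the retailer accepts.

Accept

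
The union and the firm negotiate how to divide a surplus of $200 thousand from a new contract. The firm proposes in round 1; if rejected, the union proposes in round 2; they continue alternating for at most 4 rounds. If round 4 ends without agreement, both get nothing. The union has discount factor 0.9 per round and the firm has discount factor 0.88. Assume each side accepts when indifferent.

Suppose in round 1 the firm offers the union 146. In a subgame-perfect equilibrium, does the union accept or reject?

Work out the union's continuation value if the offer is rejected.
Round 4 (the union proposes): rejection yields 0 for the firm; the union offers 0 and keeps 200.
Round 3 (the firm proposes): the union can get 200 next round, worth 0.9 × 200 = 180 now; the firm offers that and keeps 20.
Round 2 (the union proposes): the firm can get 20 next round, worth 0.88 × 20 = 17.6 now; the union offers that and keeps 182.4.
So by rejecting in round 1, the union gets 182.4 next round, worth 0.9 × 182.4 = 164.16 now.
Offer 146 < 164.16, so the union rejects.

Reject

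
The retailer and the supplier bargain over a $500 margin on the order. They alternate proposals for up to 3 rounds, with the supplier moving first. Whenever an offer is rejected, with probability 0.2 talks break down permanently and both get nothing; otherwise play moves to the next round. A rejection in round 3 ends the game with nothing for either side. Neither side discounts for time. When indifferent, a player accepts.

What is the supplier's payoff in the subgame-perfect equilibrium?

420

Round 3 (the supplier proposes): the retailer will accept anything ≥ 0, so the supplier offers 0 and keeps 500.
Round 2 (the retailer proposes): rejecting gives the supplier an expected 0.8 × 500 = 400, so the retailer offers 400, keeping 100.
Round 1 (the supplier proposes): rejecting gives the retailer an expected 0.8 × 100 = 80, so the supplier offers 80, keeping 420.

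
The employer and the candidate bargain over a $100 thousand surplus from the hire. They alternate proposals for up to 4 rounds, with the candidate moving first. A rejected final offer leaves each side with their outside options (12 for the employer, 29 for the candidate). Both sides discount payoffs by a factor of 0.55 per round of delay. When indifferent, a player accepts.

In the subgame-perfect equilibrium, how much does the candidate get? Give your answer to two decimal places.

63.44

Work backward from the last round.
Round 4 (the employer proposes): the candidate gets 29 if talks fail, so the employer offers 29 and keeps 71.
Round 3 (the candidate proposes): the employer can get 71 next round, worth 0.55 × 71 = 39.05 now. The candidate offers 39.05 and keeps 100 − 39.05 = 60.95.
Round 2 (the employer proposes): the candidate can get 60.95 next round, worth 0.55 × 60.95 = 33.5225 now, so the employer offers 33.5225, keeping 66.4775.
Round 1 (the candidate proposes): the employer can get 66.4775 next round, worth 0.55 × 66.4775 = 36.562625 now, so the candidate offers 36.562625, keeping 63.437375.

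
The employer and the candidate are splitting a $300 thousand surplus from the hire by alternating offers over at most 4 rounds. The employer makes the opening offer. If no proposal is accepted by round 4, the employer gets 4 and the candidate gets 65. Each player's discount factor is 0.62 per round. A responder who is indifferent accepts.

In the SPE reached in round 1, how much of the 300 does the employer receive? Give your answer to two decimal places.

158.77

Round 4 (the candidate proposes): the employer gets 4 if talks fail, so the candidate offers 4 and keeps 296.
Round 3 (the employer proposes): the candidate can get 296 next round, worth 0.62 × 296 = 183.52 now. The employer offers 183.52 and keeps 300 − 183.52 = 116.48.
Round 2 (the candidate proposes): the employer can get 116.48 next round, worth 0.62 × 116.48 = 72.2176 now, so the candidate offers 72.2176, keeping 227.7824.
Round 1 (the employer proposes): the candidate can get 227.7824 next round, worth 0.62 × 227.7824 = 141.225088 now, so the employer offers 141.225088, keeping 158.774912.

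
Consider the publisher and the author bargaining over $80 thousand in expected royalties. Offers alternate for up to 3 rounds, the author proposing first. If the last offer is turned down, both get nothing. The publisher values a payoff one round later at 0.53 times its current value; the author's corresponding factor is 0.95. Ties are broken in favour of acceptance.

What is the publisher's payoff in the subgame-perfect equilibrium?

Round 3 (the author proposes): the publisher will accept anything ≥ 0, so the author offers 0 and keeps 80.
Round 2 (the publisher proposes): the author can get 80 next round, worth 0.95 × 80 = 76 now. The publisher offers 76 and keeps 80 − 76 = 4.
Round 1 (the author proposes): the publisher can get 4 next round, worth 0.53 × 4 = 2.12 now. The author offers 2.12 and keeps 80 − 2.12 = 77.88.

2.12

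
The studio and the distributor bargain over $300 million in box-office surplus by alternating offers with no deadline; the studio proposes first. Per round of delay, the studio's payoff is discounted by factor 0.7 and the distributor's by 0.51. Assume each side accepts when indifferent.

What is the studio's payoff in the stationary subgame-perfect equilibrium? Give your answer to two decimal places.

228.62

Let x be the studio's share when the studio proposes and y be the distributor's share when the distributor proposes.
The distributor accepts iff offered ≥ 0.51·y, so x = 300 − 0.51y. Symmetrically y = 300 − 0.7x.
Substituting: x = 300 − 0.51(300 − 0.7x), giving x(1 − 0.7·0.51) = 300(1 − 0.51).
So x = 300 × 0.49 / 0.643 ≈ 228.6159, and the distributor receives 300 − x ≈ 71.3841.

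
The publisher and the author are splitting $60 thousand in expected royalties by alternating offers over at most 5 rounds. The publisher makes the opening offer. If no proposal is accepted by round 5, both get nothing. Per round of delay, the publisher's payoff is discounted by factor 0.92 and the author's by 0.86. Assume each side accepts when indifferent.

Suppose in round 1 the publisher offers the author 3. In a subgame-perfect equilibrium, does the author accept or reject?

Reject

Work out the author's continuation value if the offer is rejected.
Round 5 (the publisher proposes): the author will accept anything ≥ 0, so the publisher offers 0 and keeps 60.
Round 4 (the author proposes): the publisher can get 60 next round, worth 0.92 × 60 = 55.2 now. The author offers 55.2 and keeps 60 − 55.2 = 4.8.
Round 3 (the publisher proposes): the author can get 4.8 next round, worth 0.86 × 4.8 = 4.128 now, so the publisher offers 4.128, keeping 55.872.
Round 2 (the author proposes): the publisher can get 55.872 next round, worth 0.92 × 55.872 = 51.40224 now. The author offers 51.40224 and keeps 60 − 51.40224 = 8.59776.
So by rejecting in round 1, the author gets 8.59776 next round, worth 0.86 × 8.59776 = 7.3940736 now.
Offer 3 < 7.3940736, so the author rejects.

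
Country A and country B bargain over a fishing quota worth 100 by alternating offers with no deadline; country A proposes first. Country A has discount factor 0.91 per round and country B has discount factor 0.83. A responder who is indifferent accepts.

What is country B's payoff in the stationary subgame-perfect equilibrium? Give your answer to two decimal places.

When country A proposes, country B accepts any offer worth at least 0.83 times what country B would get by proposing next round; and vice versa.
This gives x = 100 − 0.83y and y = 100 − 0.91x, where x and y are each side's share when it proposes.
Hence (1 − 0.83·0.91)x = 100(1 − 0.83), i.e. 0.2447·x = 17.
x ≈ 69.4728; country B's share is 100 − x ≈ 30.5272.

30.53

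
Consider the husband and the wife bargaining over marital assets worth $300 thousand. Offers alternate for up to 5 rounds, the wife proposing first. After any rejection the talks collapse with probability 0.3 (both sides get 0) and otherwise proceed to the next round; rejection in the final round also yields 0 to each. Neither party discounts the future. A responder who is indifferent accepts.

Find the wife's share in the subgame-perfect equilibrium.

Round 5 (the wife proposes): the husband will accept anything ≥ 0, so the wife offers 0 and keeps 300.
Round 4 (the husband proposes): rejecting gives the wife an expected 0.7 × 300 = 210, so the husband offers 210, keeping 90.
Round 3 (the wife proposes): rejecting gives the husband an expected 0.7 × 90 = 63. The wife offers 63 and keeps 300 − 63 = 237.
Round 2 (the husband proposes): rejecting gives the wife an expected 0.7 × 237 = 165.9; the husband offers that and keeps 134.1.
Round 1 (the wife proposes): rejecting gives the husband an expected 0.7 × 134.1 = 93.87; the wife offers that and keeps 206.13.

206.13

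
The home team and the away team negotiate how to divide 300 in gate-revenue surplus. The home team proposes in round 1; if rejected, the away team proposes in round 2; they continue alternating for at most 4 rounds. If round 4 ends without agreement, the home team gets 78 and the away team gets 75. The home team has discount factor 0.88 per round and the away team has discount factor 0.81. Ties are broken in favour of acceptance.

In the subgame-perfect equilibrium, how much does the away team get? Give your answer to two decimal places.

Round 4 (the away team proposes): the home team gets 78 if talks fail, so the away team offers 78 and keeps 222.
Round 3 (the home team proposes): the away team can get 222 next round, worth 0.81 × 222 = 179.82 now. The home team offers 179.82 and keeps 300 − 179.82 = 120.18.
Round 2 (the away team proposes): the home team can get 120.18 next round, worth 0.88 × 120.18 = 105.7584 now, so the away team offers 105.7584, keeping 194.2416.
Round 1 (the home team proposes): the away team can get 194.2416 next round, worth 0.81 × 194.2416 = 157.335696 now; the home team offers that and keeps 142.664304.

157.34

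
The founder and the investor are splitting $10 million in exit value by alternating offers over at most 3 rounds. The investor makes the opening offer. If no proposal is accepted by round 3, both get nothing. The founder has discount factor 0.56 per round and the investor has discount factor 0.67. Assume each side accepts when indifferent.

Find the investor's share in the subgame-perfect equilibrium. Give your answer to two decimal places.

Solve by backward induction from round 3.
Round 3 (the investor proposes): rejection yields 0 for the founder; the investor offers 0 and keeps 10.
Round 2 (the founder proposes): the investor can get 10 next round, worth 0.67 × 10 = 6.7 now. The founder offers 6.7 and keeps 10 − 6.7 = 3.3.
Round 1 (the investor proposes): the founder can get 3.3 next round, worth 0.56 × 3.3 = 1.848 now, so the investor offers 1.848, keeping 8.152.

8.15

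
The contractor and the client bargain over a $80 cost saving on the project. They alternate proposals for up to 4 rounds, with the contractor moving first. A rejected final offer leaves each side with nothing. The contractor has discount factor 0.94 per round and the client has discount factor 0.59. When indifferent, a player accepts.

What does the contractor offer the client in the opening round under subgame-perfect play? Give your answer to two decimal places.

29.01

Solve by backward induction from round 4.
Round 4 (the client proposes): rejection yields 0 for the contractor; the client offers 0 and keeps 80.
Round 3 (the contractor proposes): the client can get 80 next round, worth 0.59 × 80 = 47.2 now, so the contractor offers 47.2, keeping 32.8.
Round 2 (the client proposes): the contractor can get 32.8 next round, worth 0.94 × 32.8 = 30.832 now; the client offers that and keeps 49.168.
Round 1 (the contractor proposes): the client can get 49.168 next round, worth 0.59 × 49.168 = 29.00912 now; the contractor offers that and keeps 50.99088.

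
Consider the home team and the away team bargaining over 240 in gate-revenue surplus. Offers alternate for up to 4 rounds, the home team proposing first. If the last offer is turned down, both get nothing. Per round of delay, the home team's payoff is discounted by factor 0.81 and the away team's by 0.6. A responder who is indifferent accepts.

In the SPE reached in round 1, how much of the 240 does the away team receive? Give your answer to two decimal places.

97.34

Solve by backward induction from round 4.
Round 4 (the away team proposes): the home team will accept anything ≥ 0, so the away team offers 0 and keeps 240.
Round 3 (the home team proposes): the away team can get 240 next round, worth 0.6 × 240 = 144 now; the home team offers that and keeps 96.
Round 2 (the away team proposes): the home team can get 96 next round, worth 0.81 × 96 = 77.76 now; the away team offers that and keeps 162.24.
Round 1 (the home team proposes): the away team can get 162.24 next round, worth 0.6 × 162.24 = 97.344 now, so the home team offers 97.344, keeping 142.656.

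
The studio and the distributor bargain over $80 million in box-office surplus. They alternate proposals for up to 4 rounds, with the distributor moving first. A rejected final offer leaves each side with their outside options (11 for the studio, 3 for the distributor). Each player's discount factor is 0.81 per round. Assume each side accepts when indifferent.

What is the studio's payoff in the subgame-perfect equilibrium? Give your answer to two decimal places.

Work backward from the last round.
Round 4 (the studio proposes): the distributor gets 3 if talks fail, so the studio offers 3 and keeps 77.
Round 3 (the distributor proposes): the studio can get 77 next round, worth 0.81 × 77 = 62.37 now; the distributor offers that and keeps 17.63.
Round 2 (the studio proposes): the distributor can get 17.63 next round, worth 0.81 × 17.63 = 14.2803 now, so the studio offers 14.2803, keeping 65.7197.
Round 1 (the distributor proposes): the studio can get 65.7197 next round, worth 0.81 × 65.7197 = 53.232957 now, so the distributor offers 53.232957, keeping 26.767043.

53.23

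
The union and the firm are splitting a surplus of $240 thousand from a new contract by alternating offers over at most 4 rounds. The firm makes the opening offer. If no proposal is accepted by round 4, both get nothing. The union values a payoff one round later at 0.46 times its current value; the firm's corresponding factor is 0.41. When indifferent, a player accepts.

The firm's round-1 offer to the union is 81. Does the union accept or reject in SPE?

Reject

Round 4 (the union proposes): the firm will accept anything ≥ 0, so the union offers 0 and keeps 240.
Round 3 (the firm proposes): the union can get 240 next round, worth 0.46 × 240 = 110.4 now. The firm offers 110.4 and keeps 240 − 110.4 = 129.6.
Round 2 (the union proposes): the firm can get 129.6 next round, worth 0.41 × 129.6 = 53.136 now; the union offers that and keeps 186.864.
So by rejecting in round 1, the union gets 186.864 next round, worth 0.46 × 186.864 = 85.95744 now.
Offer 81 < 85.95744, so the union rejects.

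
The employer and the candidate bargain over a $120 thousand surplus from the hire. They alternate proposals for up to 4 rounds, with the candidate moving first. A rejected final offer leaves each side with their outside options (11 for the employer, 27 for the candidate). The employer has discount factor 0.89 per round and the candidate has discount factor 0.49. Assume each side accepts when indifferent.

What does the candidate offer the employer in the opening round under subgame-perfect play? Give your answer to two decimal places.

Round 4 (the employer proposes): the candidate gets 27 if talks fail, so the employer offers 27 and keeps 93.
Round 3 (the candidate proposes): the employer can get 93 next round, worth 0.89 × 93 = 82.77 now; the candidate offers that and keeps 37.23.
Round 2 (the employer proposes): the candidate can get 37.23 next round, worth 0.49 × 37.23 = 18.2427 now. The employer offers 18.2427 and keeps 120 − 18.2427 = 101.7573.
Round 1 (the candidate proposes): the employer can get 101.7573 next round, worth 0.89 × 101.7573 = 90.563997 now, so the candidate offers 90.563997, keeping 29.436003.

90.56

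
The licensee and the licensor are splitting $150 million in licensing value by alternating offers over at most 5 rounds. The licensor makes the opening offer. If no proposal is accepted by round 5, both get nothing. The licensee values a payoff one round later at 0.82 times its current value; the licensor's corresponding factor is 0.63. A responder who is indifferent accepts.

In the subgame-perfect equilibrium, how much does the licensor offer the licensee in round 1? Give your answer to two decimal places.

Round 5 (the licensor proposes): rejection yields 0 for the licensee; the licensor offers 0 and keeps 150.
Round 4 (the licensee proposes): the licensor can get 150 next round, worth 0.63 × 150 = 94.5 now; the licensee offers that and keeps 55.5.
Round 3 (the licensor proposes): the licensee can get 55.5 next round, worth 0.82 × 55.5 = 45.51 now, so the licensor offers 45.51, keeping 104.49.
Round 2 (the licensee proposes): the licensor can get 104.49 next round, worth 0.63 × 104.49 = 65.8287 now. The licensee offers 65.8287 and keeps 150 − 65.8287 = 84.1713.
Round 1 (the licensor proposes): the licensee can get 84.1713 next round, worth 0.82 × 84.1713 = 69.020466 now. The licensor offers 69.020466 and keeps 150 − 69.020466 = 80.979534.

69.02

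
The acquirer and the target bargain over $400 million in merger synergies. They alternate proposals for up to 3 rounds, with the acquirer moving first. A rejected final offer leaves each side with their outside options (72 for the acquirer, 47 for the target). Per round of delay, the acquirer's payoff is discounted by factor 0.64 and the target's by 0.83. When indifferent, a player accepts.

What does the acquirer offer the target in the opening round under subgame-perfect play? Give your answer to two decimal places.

144.49

By backward induction:
Round 3 (the acquirer proposes): the target gets 47 if talks fail, so the acquirer offers 47 and keeps 353.
Round 2 (the target proposes): the acquirer can get 353 next round, worth 0.64 × 353 = 225.92 now. The target offers 225.92 and keeps 400 − 225.92 = 174.08.
Round 1 (the acquirer proposes): the target can get 174.08 next round, worth 0.83 × 174.08 = 144.4864 now. The acquirer offers 144.4864 and keeps 400 − 144.4864 = 255.5136.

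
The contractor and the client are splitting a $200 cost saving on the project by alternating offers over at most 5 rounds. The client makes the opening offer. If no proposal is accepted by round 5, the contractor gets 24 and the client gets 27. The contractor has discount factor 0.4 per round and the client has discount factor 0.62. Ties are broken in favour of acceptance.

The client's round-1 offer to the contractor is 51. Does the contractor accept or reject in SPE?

Round 5 (the client proposes): the contractor gets 24 if talks fail, so the client offers 24 and keeps 176.
Round 4 (the contractor proposes): the client can get 176 next round, worth 0.62 × 176 = 109.12 now, so the contractor offers 109.12, keeping 90.88.
Round 3 (the client proposes): the contractor can get 90.88 next round, worth 0.4 × 90.88 = 36.352 now; the client offers that and keeps 163.648.
Round 2 (the contractor proposes): the client can get 163.648 next round, worth 0.62 × 163.648 = 101.46176 now; the contractor offers that and keeps 98.53824.
So by rejecting in round 1, the contractor gets 98.53824 next round, worth 0.4 × 98.53824 = 39.415296 now.
Offer 51 ≥ 39.415296, so the contractor accepts.

Accept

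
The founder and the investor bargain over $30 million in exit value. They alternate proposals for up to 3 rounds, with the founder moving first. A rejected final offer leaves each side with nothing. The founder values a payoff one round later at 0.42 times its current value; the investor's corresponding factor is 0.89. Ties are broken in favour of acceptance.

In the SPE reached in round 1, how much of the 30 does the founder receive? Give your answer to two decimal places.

14.51

Work backward from the last round.
Round 3 (the founder proposes): rejection yields 0 for the investor; the founder offers 0 and keeps 30.
Round 2 (the investor proposes): the founder can get 30 next round, worth 0.42 × 30 = 12.6 now, so the investor offers 12.6, keeping 17.4.
Round 1 (the founder proposes): the investor can get 17.4 next round, worth 0.89 × 17.4 = 15.486 now; the founder offers that and keeps 14.514.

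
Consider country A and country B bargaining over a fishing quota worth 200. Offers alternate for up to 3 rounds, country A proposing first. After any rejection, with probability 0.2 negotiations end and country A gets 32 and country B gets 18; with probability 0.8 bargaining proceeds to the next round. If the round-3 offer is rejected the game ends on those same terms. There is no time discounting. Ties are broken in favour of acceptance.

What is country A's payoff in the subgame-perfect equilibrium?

Round 3 (country A proposes): country B gets 18 if talks fail, so country A offers 18 and keeps 182.
Round 2 (country B proposes): rejecting gives country A an expected 0.8 × 182 + 0.2 × 32 = 152, so country B offers 152, keeping 48.
Round 1 (country A proposes): rejecting gives country B an expected 0.8 × 48 + 0.2 × 18 = 42; country A offers that and keeps 158.

158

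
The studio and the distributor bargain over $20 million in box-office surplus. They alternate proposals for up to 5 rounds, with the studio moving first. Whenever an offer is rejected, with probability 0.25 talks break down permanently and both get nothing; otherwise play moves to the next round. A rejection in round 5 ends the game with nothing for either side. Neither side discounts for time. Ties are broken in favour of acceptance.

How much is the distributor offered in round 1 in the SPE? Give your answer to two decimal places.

5.86

Round 5 (the studio proposes): the distributor will accept anything ≥ 0, so the studio offers 0 and keeps 20.
Round 4 (the distributor proposes): rejecting gives the studio an expected 0.75 × 20 = 15. The distributor offers 15 and keeps 20 − 15 = 5.
Round 3 (the studio proposes): rejecting gives the distributor an expected 0.75 × 5 = 3.75. The studio offers 3.75 and keeps 20 − 3.75 = 16.25.
Round 2 (the distributor proposes): rejecting gives the studio an expected 0.75 × 16.25 = 12.1875, so the distributor offers 12.1875, keeping 7.8125.
Round 1 (the studio proposes): rejecting gives the distributor an expected 0.75 × 7.8125 = 5.859375; the studio offers that and keeps 14.140625.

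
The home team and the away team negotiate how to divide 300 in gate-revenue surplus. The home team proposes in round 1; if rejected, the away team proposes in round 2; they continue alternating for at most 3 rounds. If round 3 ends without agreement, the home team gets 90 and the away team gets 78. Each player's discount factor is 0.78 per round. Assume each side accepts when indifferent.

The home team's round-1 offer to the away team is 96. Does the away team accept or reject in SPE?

Round 3 (the home team proposes): the away team gets 78 if talks fail, so the home team offers 78 and keeps 222.
Round 2 (the away team proposes): the home team can get 222 next round, worth 0.78 × 222 = 173.16 now; the away team offers that and keeps 126.84.
So by rejecting in round 1, the away team gets 126.84 next round, worth 0.78 × 126.84 = 98.9352 now.
Offer 96 < 98.9352, so the away team rejects.

Reject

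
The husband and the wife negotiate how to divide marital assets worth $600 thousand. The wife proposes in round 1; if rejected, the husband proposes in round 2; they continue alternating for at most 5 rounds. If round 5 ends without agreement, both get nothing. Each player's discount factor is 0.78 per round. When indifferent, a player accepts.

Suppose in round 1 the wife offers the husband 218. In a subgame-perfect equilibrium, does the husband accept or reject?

Accept

Work out the husband's continuation value if the offer is rejected.
Round 5 (the wife proposes): the husband will accept anything ≥ 0, so the wife offers 0 and keeps 600.
Round 4 (the husband proposes): the wife can get 600 next round, worth 0.78 × 600 = 468 now. The husband offers 468 and keeps 600 − 468 = 132.
Round 3 (the wife proposes): the husband can get 132 next round, worth 0.78 × 132 = 102.96 now. The wife offers 102.96 and keeps 600 − 102.96 = 497.04.
Round 2 (the husband proposes): the wife can get 497.04 next round, worth 0.78 × 497.04 = 387.6912 now, so the husband offers 387.6912, keeping 212.3088.
So by rejecting in round 1, the husband gets 212.3088 next round, worth 0.78 × 212.3088 = 165.600864 now.
Offer 218 ≥ 165.600864, so the husband accepts.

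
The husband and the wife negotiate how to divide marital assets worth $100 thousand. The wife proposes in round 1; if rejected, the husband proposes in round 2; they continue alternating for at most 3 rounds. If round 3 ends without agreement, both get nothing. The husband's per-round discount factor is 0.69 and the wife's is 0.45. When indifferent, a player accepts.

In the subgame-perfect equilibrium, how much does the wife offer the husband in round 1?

Round 3 (the wife proposes): rejection yields 0 for the husband; the wife offers 0 and keeps 100.
Round 2 (the husband proposes): the wife can get 100 next round, worth 0.45 × 100 = 45 now. The husband offers 45 and keeps 100 − 45 = 55.
Round 1 (the wife proposes): the husband can get 55 next round, worth 0.69 × 55 = 37.95 now. The wife offers 37.95 and keeps 100 − 37.95 = 62.05.

37.95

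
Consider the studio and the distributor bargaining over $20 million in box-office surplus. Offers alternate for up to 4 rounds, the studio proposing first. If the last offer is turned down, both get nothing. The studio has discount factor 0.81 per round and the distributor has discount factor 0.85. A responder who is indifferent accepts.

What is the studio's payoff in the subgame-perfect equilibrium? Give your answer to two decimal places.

5.07

Round 4 (the distributor proposes): rejection yields 0 for the studio; the distributor offers 0 and keeps 20.
Round 3 (the studio proposes): the distributor can get 20 next round, worth 0.85 × 20 = 17 now, so the studio offers 17, keeping 3.
Round 2 (the distributor proposes): the studio can get 3 next round, worth 0.81 × 3 = 2.43 now, so the distributor offers 2.43, keeping 17.57.
Round 1 (the studio proposes): the distributor can get 17.57 next round, worth 0.85 × 17.57 = 14.9345 now. The studio offers 14.9345 and keeps 20 − 14.9345 = 5.0655.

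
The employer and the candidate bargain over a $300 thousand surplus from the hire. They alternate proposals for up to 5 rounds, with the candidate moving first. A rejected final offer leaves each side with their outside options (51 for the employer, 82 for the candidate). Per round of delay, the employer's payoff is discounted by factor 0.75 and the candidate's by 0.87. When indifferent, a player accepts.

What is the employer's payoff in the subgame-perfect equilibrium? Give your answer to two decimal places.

Round 5 (the candidate proposes): the employer gets 51 if talks fail, so the candidate offers 51 and keeps 249.
Round 4 (the employer proposes): the candidate can get 249 next round, worth 0.87 × 249 = 216.63 now. The employer offers 216.63 and keeps 300 − 216.63 = 83.37.
Round 3 (the candidate proposes): the employer can get 83.37 next round, worth 0.75 × 83.37 = 62.5275 now; the candidate offers that and keeps 237.4725.
Round 2 (the employer proposes): the candidate can get 237.4725 next round, worth 0.87 × 237.4725 = 206.601075 now. The employer offers 206.601075 and keeps 300 − 206.601075 = 93.398925.
Round 1 (the candidate proposes): the employer can get 93.398925 next round, worth 0.75 × 93.398925 = 70.04919375 now. The candidate offers 70.04919375 and keeps 300 − 70.04919375 = 229.95080625.

70.05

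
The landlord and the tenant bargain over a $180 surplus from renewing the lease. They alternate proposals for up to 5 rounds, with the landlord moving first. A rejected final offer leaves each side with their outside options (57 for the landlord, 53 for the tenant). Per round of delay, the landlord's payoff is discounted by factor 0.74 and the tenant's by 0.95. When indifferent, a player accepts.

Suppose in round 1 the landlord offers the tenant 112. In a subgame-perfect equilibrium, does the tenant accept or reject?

Round 5 (the landlord proposes): the tenant gets 53 if talks fail, so the landlord offers 53 and keeps 127.
Round 4 (the tenant proposes): the landlord can get 127 next round, worth 0.74 × 127 = 93.98 now. The tenant offers 93.98 and keeps 180 − 93.98 = 86.02.
Round 3 (the landlord proposes): the tenant can get 86.02 next round, worth 0.95 × 86.02 = 81.719 now. The landlord offers 81.719 and keeps 180 − 81.719 = 98.281.
Round 2 (the tenant proposes): the landlord can get 98.281 next round, worth 0.74 × 98.281 = 72.72794 now; the tenant offers that and keeps 107.27206.
So by rejecting in round 1, the tenant gets 107.27206 next round, worth 0.95 × 107.27206 = 101.908457 now.
Offer 112 ≥ 101.908457, so the tenant accepts.

Accept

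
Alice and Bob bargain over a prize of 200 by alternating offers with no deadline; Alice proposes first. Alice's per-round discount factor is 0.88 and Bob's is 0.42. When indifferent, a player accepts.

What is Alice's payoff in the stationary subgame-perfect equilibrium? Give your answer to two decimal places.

184.01

Let x be Alice's share when Alice proposes and y be Bob's share when Bob proposes.
Bob accepts iff offered ≥ 0.42·y, so x = 200 − 0.42y. Symmetrically y = 200 − 0.88x.
Substituting: x = 200 − 0.42(200 − 0.88x), giving x(1 − 0.88·0.42) = 200(1 − 0.42).
So x = 200 × 0.58 / 0.6304 ≈ 184.0102, and Bob receives 200 − x ≈ 15.9898.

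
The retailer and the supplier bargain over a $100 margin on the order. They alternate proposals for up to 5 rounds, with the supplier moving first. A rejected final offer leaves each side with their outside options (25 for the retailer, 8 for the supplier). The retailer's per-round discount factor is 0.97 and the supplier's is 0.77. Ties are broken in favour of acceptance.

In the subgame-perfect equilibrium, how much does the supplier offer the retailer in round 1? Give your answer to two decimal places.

52.92

By backward induction:
Round 5 (the supplier proposes): the retailer gets 25 if talks fail, so the supplier offers 25 and keeps 75.
Round 4 (the retailer proposes): the supplier can get 75 next round, worth 0.77 × 75 = 57.75 now. The retailer offers 57.75 and keeps 100 − 57.75 = 42.25.
Round 3 (the supplier proposes): the retailer can get 42.25 next round, worth 0.97 × 42.25 = 40.9825 now, so the supplier offers 40.9825, keeping 59.0175.
Round 2 (the retailer proposes): the supplier can get 59.0175 next round, worth 0.77 × 59.0175 = 45.443475 now; the retailer offers that and keeps 54.556525.
Round 1 (the supplier proposes): the retailer can get 54.556525 next round, worth 0.97 × 54.556525 = 52.91982925 now, so the supplier offers 52.91982925, keeping 47.08017075.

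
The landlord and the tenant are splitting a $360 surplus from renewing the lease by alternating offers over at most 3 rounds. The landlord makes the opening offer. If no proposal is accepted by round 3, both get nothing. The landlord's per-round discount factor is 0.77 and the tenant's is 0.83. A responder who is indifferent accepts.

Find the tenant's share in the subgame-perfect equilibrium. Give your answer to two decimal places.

Work backward from the last round.
Round 3 (the landlord proposes): the tenant will accept anything ≥ 0, so the landlord offers 0 and keeps 360.
Round 2 (the tenant proposes): the landlord can get 360 next round, worth 0.77 × 360 = 277.2 now. The tenant offers 277.2 and keeps 360 − 277.2 = 82.8.
Round 1 (the landlord proposes): the tenant can get 82.8 next round, worth 0.83 × 82.8 = 68.724 now, so the landlord offers 68.724, keeping 291.276.

68.72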